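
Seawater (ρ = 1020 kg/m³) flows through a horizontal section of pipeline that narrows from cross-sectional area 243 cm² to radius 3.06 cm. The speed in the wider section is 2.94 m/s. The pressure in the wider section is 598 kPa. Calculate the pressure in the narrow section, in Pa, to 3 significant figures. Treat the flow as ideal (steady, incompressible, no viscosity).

By continuity, v₂ = v₁·A₁/A₂ = 2.94·(243/29.4) = 24.3 m/s.
The pipe is horizontal, so Bernoulli reduces to P₁ + ½ρv₁² = P₂ + ½ρv₂².
P₂ = P₁ − ½ρ(v₂² − v₁²) = 598000 − ½·1020·(24.3² − 2.94²) = 598000 − 296000 = 302000 Pa.

P₂ ≈ 302000 Pa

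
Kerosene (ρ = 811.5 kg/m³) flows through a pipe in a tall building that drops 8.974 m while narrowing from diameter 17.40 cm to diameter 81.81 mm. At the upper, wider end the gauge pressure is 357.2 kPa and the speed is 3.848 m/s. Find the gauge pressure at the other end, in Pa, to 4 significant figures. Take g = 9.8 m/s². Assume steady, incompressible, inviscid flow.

The volume flow rate is constant, so v₂ = (A₁/A₂)v₁ = (237.8/52.57)·3.848 = 17.41 m/s.
Applying Bernoulli between the two ends and solving for P₂: P₂ = P₁ + ½ρ(v₁² − v₂²) − ρgΔh.
P₂ = 357200 + ½·811.5·(3.848² − 17.41²) − 811.5·9.8·(−8.974) = 357200 + (-116900) − (-71370) = 311600 Pa.

311600 Pa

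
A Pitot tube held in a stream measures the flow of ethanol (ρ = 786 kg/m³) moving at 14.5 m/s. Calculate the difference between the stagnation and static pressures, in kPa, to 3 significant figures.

82.6 kPa

The dynamic pressure equals the rise in static pressure at the stagnation point: ΔP = ½ρv².
ΔP = ½·786·14.5² = 82600 Pa.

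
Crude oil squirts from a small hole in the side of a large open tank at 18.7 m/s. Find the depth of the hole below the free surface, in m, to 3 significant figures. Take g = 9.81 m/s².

h = 17.8 m

Inverting v = √(2gh) gives h = v² / 2g.
h = 18.7²/(2·9.81) = 350/19.62 = 17.8 m.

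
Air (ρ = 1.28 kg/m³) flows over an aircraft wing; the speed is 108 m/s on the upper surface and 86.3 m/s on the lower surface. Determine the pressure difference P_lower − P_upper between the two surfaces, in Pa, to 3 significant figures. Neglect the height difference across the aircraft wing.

ΔP ≈ 2700 Pa

With negligible Δh, P + ½ρv² is constant, so P_low − P_up = ½ρ(v_up² − v_low²).
ΔP = ½·1.28·(108² − 86.3²) = 2700 Pa.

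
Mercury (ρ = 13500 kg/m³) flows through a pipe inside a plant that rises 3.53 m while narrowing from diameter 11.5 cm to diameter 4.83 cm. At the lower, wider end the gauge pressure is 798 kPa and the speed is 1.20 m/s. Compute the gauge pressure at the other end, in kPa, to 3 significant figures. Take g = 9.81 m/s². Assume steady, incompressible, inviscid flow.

27.9 kPa

Continuity gives A₁v₁ = A₂v₂, so v₂ = (104 cm²)/(18.3 cm²) × 1.20 m/s = 6.80 m/s.
Applying Bernoulli between the two ends and solving for P₂: P₂ = P₁ + ½ρ(v₁² − v₂²) − ρgΔh.
P₂ = 798000 + ½·13500·(1.20² − 6.80²) − 13500·9.81·(+3.53) = 798000 + (-303000) − (467000) = 27900 Pa.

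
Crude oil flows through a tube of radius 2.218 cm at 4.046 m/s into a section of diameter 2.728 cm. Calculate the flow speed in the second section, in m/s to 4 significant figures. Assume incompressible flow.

Continuity gives A₁v₁ = A₂v₂, so v₂ = (15.46 cm²)/(5.845 cm²) × 4.046 m/s = 10.70 m/s.

v₂ ≈ 10.70 m/s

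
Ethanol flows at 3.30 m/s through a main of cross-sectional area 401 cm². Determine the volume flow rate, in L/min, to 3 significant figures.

Q = A·v = 0.0401 m² × 3.30 m/s = 0.132 m³/s.
Converting: 0.132 m³/s × 60000 = 7940 L/min.

Q ≈ 7940 L/min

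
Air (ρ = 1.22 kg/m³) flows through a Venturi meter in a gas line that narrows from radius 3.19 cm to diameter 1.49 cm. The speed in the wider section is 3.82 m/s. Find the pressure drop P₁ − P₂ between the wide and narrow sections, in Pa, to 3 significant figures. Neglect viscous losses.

2980 Pa

Mass conservation (A₁v₁ = A₂v₂) gives v₂ = 3.82 × 32.0/1.74 = 70.0 m/s.
Bernoulli (h₁ = h₂): P₁ − P₂ = ½ρ(v₂² − v₁²).
P₁ − P₂ = ½·1.22·(70.0² − 3.82²) = ½·1.22·4890 = 2980 Pa.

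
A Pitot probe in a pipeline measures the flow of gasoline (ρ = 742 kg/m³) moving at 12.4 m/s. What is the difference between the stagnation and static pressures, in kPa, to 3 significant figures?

ΔP ≈ 57.0 kPa

Bernoulli between the free stream and the stagnation point: ½ρv² = P_stag − P_static.
ΔP = ½·742·12.4² = 57000 Pa.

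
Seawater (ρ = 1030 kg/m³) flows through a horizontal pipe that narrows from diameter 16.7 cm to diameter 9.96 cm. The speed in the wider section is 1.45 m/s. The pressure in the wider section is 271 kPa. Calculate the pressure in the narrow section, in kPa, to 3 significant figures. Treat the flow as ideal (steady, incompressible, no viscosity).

P₂ = 264 kPa

Mass conservation (A₁v₁ = A₂v₂) gives v₂ = 1.45 × 219/77.9 = 4.08 m/s.
With no height change, Bernoulli's equation is P₁ + ½ρv₁² = P₂ + ½ρv₂².
P₂ = P₁ − ½ρ(v₂² − v₁²) = 271000 − ½·1030·(4.08² − 1.45²) = 271000 − 7480 = 264000 Pa.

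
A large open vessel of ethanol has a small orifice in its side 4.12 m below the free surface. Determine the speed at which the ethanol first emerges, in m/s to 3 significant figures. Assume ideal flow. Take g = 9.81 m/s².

With the surface at rest and both surface and jet at atmospheric pressure, Bernoulli gives ρg h = ½ρv², so v = √(2gh) = √(2·9.81·4.12) = 8.99 m/s.

v ≈ 8.99 m/s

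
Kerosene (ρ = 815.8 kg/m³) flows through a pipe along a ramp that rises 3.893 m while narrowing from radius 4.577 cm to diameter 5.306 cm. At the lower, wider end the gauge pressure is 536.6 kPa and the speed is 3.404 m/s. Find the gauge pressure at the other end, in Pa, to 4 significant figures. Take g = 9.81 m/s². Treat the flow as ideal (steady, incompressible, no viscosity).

P₂ ≈ 468300 Pa

The volume flow rate is constant, so v₂ = (A₁/A₂)v₁ = (65.81/22.11)·3.404 = 10.13 m/s.
Applying Bernoulli between the two ends and solving for P₂: P₂ = P₁ + ½ρ(v₁² − v₂²) − ρgΔh.
P₂ = 536600 + ½·815.8·(3.404² − 10.13²) − 815.8·9.81·(+3.893) = 536600 + (-37140) − (31160) = 468300 Pa.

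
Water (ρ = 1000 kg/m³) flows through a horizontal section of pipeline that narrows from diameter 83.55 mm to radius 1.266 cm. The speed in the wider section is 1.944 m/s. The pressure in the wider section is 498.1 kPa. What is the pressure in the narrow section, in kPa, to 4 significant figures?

Continuity gives A₁v₁ = A₂v₂, so v₂ = (54.83 cm²)/(5.035 cm²) × 1.944 m/s = 21.17 m/s.
Bernoulli (h₁ = h₂): P₁ − P₂ = ½ρ(v₂² − v₁²).
P₂ = P₁ − ½ρ(v₂² − v₁²) = 498100 − ½·1000·(21.17² − 1.944²) = 498100 − 222100 = 276000 Pa.

P₂ ≈ 276.0 kPa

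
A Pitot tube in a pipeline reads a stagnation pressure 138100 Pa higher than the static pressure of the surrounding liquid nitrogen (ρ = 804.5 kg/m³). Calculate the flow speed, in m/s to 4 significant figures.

v ≈ 18.53 m/s

At the stagnation point the flow is brought to rest, so Bernoulli gives P_stag − P_static = ½ρv².
v = √(2ΔP/ρ) = √(2·138100/804.5) = 18.53 m/s.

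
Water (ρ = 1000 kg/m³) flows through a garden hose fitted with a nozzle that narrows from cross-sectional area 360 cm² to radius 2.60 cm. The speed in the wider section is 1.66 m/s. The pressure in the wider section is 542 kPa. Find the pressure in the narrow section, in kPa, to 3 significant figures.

The volume flow rate is constant, so v₂ = (A₁/A₂)v₁ = (360/21.2)·1.66 = 28.1 m/s.
Bernoulli (h₁ = h₂): P₁ − P₂ = ½ρ(v₂² − v₁²).
P₂ = P₁ − ½ρ(v₂² − v₁²) = 542000 − ½·1000·(28.1² − 1.66²) = 542000 − 395000 = 147000 Pa.

147 kPa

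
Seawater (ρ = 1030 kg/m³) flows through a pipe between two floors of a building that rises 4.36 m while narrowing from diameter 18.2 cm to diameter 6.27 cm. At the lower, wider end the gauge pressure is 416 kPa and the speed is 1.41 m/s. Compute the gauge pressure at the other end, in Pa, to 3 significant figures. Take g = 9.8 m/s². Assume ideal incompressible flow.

The volume flow rate is constant, so v₂ = (A₁/A₂)v₁ = (260/30.9)·1.41 = 11.9 m/s.
Bernoulli: P₁ + ½ρv₁² + ρg h₁ = P₂ + ½ρv₂² + ρg h₂, so P₂ = P₁ + ½ρ(v₁² − v₂²) − ρg(h₂ − h₁).
P₂ = 416000 + ½·1030·(1.41² − 11.9²) − 1030·9.8·(+4.36) = 416000 + (-71700) − (44000) = 300000 Pa.

P₂ ≈ 300000 Pa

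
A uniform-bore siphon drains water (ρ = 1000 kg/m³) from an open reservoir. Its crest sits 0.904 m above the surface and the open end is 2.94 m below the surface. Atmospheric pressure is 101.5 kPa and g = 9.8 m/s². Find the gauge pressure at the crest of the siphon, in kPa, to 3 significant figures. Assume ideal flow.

From the surface to the outlet (both open to atmosphere, surface at rest): v = √(2g·h_out) = √(2·9.8·2.94) = 7.59 m/s.
The bore is uniform, so the speed at the crest is the same v. Bernoulli surface→crest: P_atm = P_top + ½ρv² + ρg·h_top.
P_top = 101500 − ½·1000·7.59² − 1000·9.8·0.904 = 63800 Pa. So P_gauge = P_top − P_atm = -37700 Pa.

P_gauge = -37.7 kPa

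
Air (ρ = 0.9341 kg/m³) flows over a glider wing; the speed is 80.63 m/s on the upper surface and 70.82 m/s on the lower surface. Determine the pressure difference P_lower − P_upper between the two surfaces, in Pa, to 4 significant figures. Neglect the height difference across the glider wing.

ΔP ≈ 693.9 Pa

The pressure is lower where the speed is higher: ΔP = ½ρ(v_up² − v_low²).
ΔP = ½·0.9341·(80.63² − 70.82²) = 693.9 Pa.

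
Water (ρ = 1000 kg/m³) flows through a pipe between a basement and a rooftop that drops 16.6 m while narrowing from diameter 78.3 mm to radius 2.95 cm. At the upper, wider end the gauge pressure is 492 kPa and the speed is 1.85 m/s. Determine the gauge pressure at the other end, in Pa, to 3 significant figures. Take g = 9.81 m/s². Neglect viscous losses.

P₂ ≈ 651000 Pa

Continuity gives A₁v₁ = A₂v₂, so v₂ = (48.2 cm²)/(27.3 cm²) × 1.85 m/s = 3.26 m/s.
Applying Bernoulli between the two ends and solving for P₂: P₂ = P₁ + ½ρ(v₁² − v₂²) − ρgΔh.
P₂ = 492000 + ½·1000·(1.85² − 3.26²) − 1000·9.81·(−16.6) = 492000 + (-3600) − (-163000) = 651000 Pa.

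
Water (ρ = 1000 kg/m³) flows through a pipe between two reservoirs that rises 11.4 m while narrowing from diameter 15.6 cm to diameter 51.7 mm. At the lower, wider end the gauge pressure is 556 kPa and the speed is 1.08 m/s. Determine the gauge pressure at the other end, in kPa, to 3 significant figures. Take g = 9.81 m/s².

P₂ ≈ 396 kPa

Continuity gives A₁v₁ = A₂v₂, so v₂ = (191 cm²)/(21.0 cm²) × 1.08 m/s = 9.83 m/s.
Energy conservation along the streamline gives P₂ = P₁ − ½ρ(v₂² − v₁²) − ρg(h₂ − h₁).
P₂ = 556000 + ½·1000·(1.08² − 9.83²) − 1000·9.81·(+11.4) = 556000 + (-47800) − (112000) = 396000 Pa.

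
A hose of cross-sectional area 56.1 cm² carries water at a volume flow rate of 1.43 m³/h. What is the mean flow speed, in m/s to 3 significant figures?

Q = 1.43 m³/h = 0.000397 m³/s.
v = Q/A = 0.000397 / 0.00561 = 0.0708 m/s.

v ≈ 0.0708 m/s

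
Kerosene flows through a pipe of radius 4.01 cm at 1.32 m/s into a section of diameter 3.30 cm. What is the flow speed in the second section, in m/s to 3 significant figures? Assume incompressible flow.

7.80 m/s

The volume flow rate is constant, so v₂ = (A₁/A₂)v₁ = (50.5/8.55)·1.32 = 7.80 m/s.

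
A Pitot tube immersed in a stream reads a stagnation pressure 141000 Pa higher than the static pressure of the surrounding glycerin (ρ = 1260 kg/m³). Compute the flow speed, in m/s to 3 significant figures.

v = 15.0 m/s

At the stagnation point the flow is brought to rest, so Bernoulli gives P_stag − P_static = ½ρv².
v = √(2ΔP/ρ) = √(2·141000/1260) = 15.0 m/s.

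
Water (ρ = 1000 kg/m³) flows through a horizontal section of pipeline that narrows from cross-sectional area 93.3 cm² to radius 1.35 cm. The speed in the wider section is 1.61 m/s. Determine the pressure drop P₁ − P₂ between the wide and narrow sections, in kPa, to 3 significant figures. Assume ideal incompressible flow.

The volume flow rate is constant, so v₂ = (A₁/A₂)v₁ = (93.3/5.73)·1.61 = 26.2 m/s.
With no height change, Bernoulli's equation is P₁ + ½ρv₁² = P₂ + ½ρv₂².
P₁ − P₂ = ½·1000·(26.2² − 1.61²) = ½·1000·686 = 343000 Pa.

ΔP ≈ 343 kPa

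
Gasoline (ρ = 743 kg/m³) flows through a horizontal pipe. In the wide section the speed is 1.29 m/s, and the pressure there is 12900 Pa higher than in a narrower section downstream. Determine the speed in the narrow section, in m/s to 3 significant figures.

6.03 m/s

Along the level pipe P + ½ρv² is conserved, hence v₂² = v₁² + 2(P₁ − P₂)/ρ.
v₂ = √(1.29² + 2·12900/743) = √(1.66 + 34.7) = 6.03 m/s.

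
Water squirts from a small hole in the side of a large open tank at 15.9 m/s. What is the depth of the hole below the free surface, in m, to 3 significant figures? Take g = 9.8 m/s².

Inverting v = √(2gh) gives h = v² / 2g.
h = 15.9²/(2·9.8) = 253/19.60 = 12.9 m.

h ≈ 12.9 m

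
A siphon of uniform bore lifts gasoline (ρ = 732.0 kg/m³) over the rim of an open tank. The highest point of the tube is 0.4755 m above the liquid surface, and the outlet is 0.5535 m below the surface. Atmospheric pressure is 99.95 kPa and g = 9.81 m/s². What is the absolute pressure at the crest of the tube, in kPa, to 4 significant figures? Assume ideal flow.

The outlet speed comes from Torricelli: v = √(2g·0.5535) = 3.295 m/s.
The bore is uniform, so the speed at the crest is the same v. Bernoulli surface→crest: P_atm = P_top + ½ρv² + ρg·h_top.
P_top = 99950 − ½·732.0·3.295² − 732.0·9.81·0.4755 = 92560 Pa.

P_top = 92.56 kPa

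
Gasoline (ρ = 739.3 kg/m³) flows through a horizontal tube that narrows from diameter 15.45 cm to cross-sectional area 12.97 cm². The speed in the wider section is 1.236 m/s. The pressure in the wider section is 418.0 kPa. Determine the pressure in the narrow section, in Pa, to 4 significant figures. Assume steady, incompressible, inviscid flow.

By continuity, v₂ = v₁·A₁/A₂ = 1.236·(187.5/12.97) = 17.87 m/s.
Bernoulli (h₁ = h₂): P₁ − P₂ = ½ρ(v₂² − v₁²).
P₂ = P₁ − ½ρ(v₂² − v₁²) = 418000 − ½·739.3·(17.87² − 1.236²) = 418000 − 117400 = 300600 Pa.

300600 Pa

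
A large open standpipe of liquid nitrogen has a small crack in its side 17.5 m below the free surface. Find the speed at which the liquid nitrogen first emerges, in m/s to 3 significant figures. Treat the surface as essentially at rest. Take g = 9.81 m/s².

v = 18.5 m/s

The surface is effectively still and both ends are open, so ½v² = gh and v = √(2·9.81·17.5) = 18.5 m/s.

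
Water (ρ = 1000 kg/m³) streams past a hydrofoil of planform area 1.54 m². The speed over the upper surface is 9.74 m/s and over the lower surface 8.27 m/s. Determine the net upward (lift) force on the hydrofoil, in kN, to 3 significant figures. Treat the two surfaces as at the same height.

From P + ½ρv² = const at equal height, P_low − P_up = ½ρ(v_up² − v_low²).
ΔP = ½·1000·(9.74² − 8.27²) = 13200 Pa.
Lift = ΔP · A = 13200 × 1.54 = 20400 N.

F = 20.4 kN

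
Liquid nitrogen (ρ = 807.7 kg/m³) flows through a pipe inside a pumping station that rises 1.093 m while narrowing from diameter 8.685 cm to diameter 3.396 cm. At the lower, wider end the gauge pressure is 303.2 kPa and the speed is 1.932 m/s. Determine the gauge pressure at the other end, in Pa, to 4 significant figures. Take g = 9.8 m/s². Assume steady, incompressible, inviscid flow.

P₂ ≈ 231600 Pa

By continuity, v₂ = v₁·A₁/A₂ = 1.932·(59.24/9.058) = 12.64 m/s.
Applying Bernoulli between the two ends and solving for P₂: P₂ = P₁ + ½ρ(v₁² − v₂²) − ρgΔh.
P₂ = 303200 + ½·807.7·(1.932² − 12.64²) − 807.7·9.8·(+1.093) = 303200 + (-62980) − (8652) = 231600 Pa.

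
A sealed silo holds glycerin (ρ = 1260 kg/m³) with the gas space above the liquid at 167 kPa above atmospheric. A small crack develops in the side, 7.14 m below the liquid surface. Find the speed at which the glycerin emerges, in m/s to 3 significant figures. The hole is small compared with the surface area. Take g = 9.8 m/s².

v ≈ 20.1 m/s

Take point 1 at the surface (v₁ ≈ 0) and point 2 at the hole (at atmospheric pressure). Bernoulli: P₁ + ρg h = P_atm + ½ρv₂².
With P₁ − P_atm = 167000 Pa, v₂ = √(2gh + 2ΔP/ρ) = √(2·9.8·7.14 + 2·167000/1260) = 20.1 m/s.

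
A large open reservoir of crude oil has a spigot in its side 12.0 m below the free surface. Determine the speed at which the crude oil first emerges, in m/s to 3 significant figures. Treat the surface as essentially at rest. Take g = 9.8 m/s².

Torricelli's result v = √(2gh) gives v = √(2·9.8·12.0) = 15.3 m/s.

15.3 m/s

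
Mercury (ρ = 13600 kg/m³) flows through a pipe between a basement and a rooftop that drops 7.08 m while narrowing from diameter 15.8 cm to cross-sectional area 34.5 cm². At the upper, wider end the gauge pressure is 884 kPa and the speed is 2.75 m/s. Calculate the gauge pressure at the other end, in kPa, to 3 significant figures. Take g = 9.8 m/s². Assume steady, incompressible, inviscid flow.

Mass conservation (A₁v₁ = A₂v₂) gives v₂ = 2.75 × 196/34.5 = 15.6 m/s.
Bernoulli: P₁ + ½ρv₁² + ρg h₁ = P₂ + ½ρv₂² + ρg h₂, so P₂ = P₁ + ½ρ(v₁² − v₂²) − ρg(h₂ − h₁).
P₂ = 884000 + ½·13600·(2.75² − 15.6²) − 13600·9.8·(−7.08) = 884000 + (-1610000) − (-944000) = 218000 Pa.

P₂ = 218 kPa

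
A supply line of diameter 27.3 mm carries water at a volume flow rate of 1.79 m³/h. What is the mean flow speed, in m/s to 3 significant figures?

0.849 m/s

Q = 1.79 m³/h = 0.000497 m³/s.
v = Q/A = 0.000497 / 0.000585 = 0.849 m/s.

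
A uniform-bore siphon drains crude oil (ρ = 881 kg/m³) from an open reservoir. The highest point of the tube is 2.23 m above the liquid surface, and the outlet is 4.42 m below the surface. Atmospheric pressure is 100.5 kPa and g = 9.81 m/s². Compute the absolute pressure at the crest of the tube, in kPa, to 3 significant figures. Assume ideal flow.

P_top ≈ 43.0 kPa

Bernoulli surface→outlet gives ½v² = g·h_out, so v = √(2·9.81·4.42) = 9.31 m/s.
With constant cross-section the crest speed equals v; applying Bernoulli from the surface up to the crest, P_top = P_atm − ½ρv² − ρg·h_top.
P_top = 100500 − ½·881·9.31² − 881·9.81·2.23 = 43000 Pa.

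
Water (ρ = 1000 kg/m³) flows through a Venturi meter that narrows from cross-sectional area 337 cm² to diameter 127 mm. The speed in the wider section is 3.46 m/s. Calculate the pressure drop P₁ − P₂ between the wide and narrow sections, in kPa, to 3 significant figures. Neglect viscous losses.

The volume flow rate is constant, so v₂ = (A₁/A₂)v₁ = (337/127)·3.46 = 9.20 m/s.
Along the horizontal streamline, P + ½ρv² is constant.
P₁ − P₂ = ½·1000·(9.20² − 3.46²) = ½·1000·72.8 = 36400 Pa.

ΔP = 36.4 kPa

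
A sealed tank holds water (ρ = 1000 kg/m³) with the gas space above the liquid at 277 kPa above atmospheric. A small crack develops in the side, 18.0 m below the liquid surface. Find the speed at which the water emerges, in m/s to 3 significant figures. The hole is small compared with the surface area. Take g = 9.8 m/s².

30.1 m/s

Take point 1 at the surface (v₁ ≈ 0) and point 2 at the hole (at atmospheric pressure). Bernoulli: P₁ + ρg h = P_atm + ½ρv₂².
With P₁ − P_atm = 277000 Pa, v₂ = √(2gh + 2ΔP/ρ) = √(2·9.8·18.0 + 2·277000/1000) = 30.1 m/s.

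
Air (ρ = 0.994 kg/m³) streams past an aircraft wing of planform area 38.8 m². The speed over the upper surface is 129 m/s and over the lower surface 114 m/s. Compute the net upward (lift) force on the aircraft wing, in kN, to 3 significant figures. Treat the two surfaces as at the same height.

From P + ½ρv² = const at equal height, P_low − P_up = ½ρ(v_up² − v_low²).
ΔP = ½·0.994·(129² − 114²) = 1810 Pa.
Lift = ΔP · A = 1810 × 38.8 = 70300 N.

F = 70.3 kN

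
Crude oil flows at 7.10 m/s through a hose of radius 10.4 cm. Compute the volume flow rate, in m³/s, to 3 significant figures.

Q = A·v = 0.0340 m² × 7.10 m/s = 0.241 m³/s.

0.241 m³/s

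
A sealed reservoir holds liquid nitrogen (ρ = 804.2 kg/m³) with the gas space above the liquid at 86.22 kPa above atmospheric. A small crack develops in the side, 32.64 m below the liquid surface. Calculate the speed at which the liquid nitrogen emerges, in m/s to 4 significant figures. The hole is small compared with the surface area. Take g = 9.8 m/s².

v = 29.23 m/s

Take point 1 at the surface (v₁ ≈ 0) and point 2 at the hole (at atmospheric pressure). Bernoulli: P₁ + ρg h = P_atm + ½ρv₂².
With P₁ − P_atm = 86220 Pa, v₂ = √(2gh + 2ΔP/ρ) = √(2·9.8·32.64 + 2·86220/804.2) = 29.23 m/s.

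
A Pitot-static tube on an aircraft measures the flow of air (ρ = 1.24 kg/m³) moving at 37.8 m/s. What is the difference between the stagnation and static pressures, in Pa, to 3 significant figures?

ΔP = 886 Pa

The dynamic pressure equals the rise in static pressure at the stagnation point: ΔP = ½ρv².
ΔP = ½·1.24·37.8² = 886 Pa.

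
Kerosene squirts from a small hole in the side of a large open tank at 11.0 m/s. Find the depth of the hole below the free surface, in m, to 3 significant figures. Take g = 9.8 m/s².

Inverting v = √(2gh) gives h = v² / 2g.
h = 11.0²/(2·9.8) = 121/19.60 = 6.17 m.

h = 6.17 m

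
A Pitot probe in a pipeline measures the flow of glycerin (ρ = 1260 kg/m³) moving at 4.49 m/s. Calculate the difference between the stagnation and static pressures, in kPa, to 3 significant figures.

Bernoulli between the free stream and the stagnation point: ½ρv² = P_stag − P_static.
ΔP = ½·1260·4.49² = 12700 Pa.

ΔP = 12.7 kPa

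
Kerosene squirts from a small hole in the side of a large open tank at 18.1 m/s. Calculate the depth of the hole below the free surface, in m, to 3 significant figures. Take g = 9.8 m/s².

Inverting v = √(2gh) gives h = v² / 2g.
h = 18.1²/(2·9.8) = 328/19.60 = 16.7 m.

16.7 m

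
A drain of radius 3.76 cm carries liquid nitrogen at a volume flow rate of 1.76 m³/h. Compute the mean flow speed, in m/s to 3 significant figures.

0.110 m/s

Q = 1.76 m³/h = 0.000489 m³/s.
v = Q/A = 0.000489 / 0.00444 = 0.110 m/s.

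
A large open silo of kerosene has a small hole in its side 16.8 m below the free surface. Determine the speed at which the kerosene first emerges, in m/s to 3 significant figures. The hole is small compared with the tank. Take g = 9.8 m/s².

Torricelli's result v = √(2gh) gives v = √(2·9.8·16.8) = 18.1 m/s.

v ≈ 18.1 m/s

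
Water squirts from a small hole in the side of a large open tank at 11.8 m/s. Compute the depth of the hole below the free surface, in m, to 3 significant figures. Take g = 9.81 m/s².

h ≈ 7.10 m

Torricelli: v = √(2gh), so h = v²/(2g).
h = 11.8²/(2·9.81) = 139/19.62 = 7.10 m.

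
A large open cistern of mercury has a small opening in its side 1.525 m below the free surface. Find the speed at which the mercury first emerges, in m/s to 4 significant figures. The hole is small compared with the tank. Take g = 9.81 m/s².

Torricelli's result v = √(2gh) gives v = √(2·9.81·1.525) = 5.470 m/s.

v = 5.470 m/s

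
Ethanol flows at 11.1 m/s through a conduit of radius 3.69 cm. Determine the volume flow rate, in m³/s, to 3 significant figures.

Q ≈ 0.0475 m³/s

Q = A·v = 0.00428 m² × 11.1 m/s = 0.0475 m³/s.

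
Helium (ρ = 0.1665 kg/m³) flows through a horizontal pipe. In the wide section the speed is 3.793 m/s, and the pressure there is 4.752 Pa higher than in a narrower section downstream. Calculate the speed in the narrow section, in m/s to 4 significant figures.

Horizontal Bernoulli: P₁ + ½ρv₁² = P₂ + ½ρv₂², so v₂² = v₁² + 2(P₁ − P₂)/ρ.
v₂ = √(3.793² + 2·4.752/0.1665) = √(14.39 + 57.08) = 8.454 m/s.

v₂ = 8.454 m/s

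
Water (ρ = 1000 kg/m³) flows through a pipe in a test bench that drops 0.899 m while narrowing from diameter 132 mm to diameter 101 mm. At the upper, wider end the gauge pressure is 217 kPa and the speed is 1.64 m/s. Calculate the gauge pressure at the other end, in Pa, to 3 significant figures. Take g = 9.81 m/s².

P₂ = 223000 Pa

Continuity gives A₁v₁ = A₂v₂, so v₂ = (137 cm²)/(80.1 cm²) × 1.64 m/s = 2.80 m/s.
Energy conservation along the streamline gives P₂ = P₁ − ½ρ(v₂² − v₁²) − ρg(h₂ − h₁).
P₂ = 217000 + ½·1000·(1.64² − 2.80²) − 1000·9.81·(−0.899) = 217000 + (-2580) − (-8820) = 223000 Pa.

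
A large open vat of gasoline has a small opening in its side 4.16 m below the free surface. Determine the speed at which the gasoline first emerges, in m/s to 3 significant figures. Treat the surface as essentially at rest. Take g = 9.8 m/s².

9.03 m/s

Bernoulli from surface to hole (P equal, v_surface ≈ 0): v = √(2gh) = √(2×9.8×4.16) = 9.03 m/s.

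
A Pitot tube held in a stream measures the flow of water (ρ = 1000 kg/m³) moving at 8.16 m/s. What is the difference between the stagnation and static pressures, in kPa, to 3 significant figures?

At the stagnation point the flow is brought to rest, so Bernoulli gives P_stag − P_static = ½ρv².
ΔP = ½·1000·8.16² = 33300 Pa.

ΔP ≈ 33.3 kPa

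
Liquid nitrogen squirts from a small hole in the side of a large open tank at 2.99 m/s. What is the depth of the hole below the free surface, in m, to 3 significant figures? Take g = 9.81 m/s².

h ≈ 0.456 m

Inverting v = √(2gh) gives h = v² / 2g.
h = 2.99²/(2·9.81) = 8.94/19.62 = 0.456 m.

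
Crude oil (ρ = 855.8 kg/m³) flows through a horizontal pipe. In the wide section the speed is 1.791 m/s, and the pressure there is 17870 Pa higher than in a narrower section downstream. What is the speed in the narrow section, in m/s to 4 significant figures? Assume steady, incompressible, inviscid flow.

With h₁ = h₂, rearranging Bernoulli gives v₂ = √(v₁² + 2ΔP/ρ).
v₂ = √(1.791² + 2·17870/855.8) = √(3.208 + 41.76) = 6.706 m/s.

v₂ ≈ 6.706 m/s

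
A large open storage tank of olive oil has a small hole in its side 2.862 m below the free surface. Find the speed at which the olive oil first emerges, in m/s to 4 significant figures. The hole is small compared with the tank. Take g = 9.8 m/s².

Torricelli's result v = √(2gh) gives v = √(2·9.8·2.862) = 7.490 m/s.

v ≈ 7.490 m/s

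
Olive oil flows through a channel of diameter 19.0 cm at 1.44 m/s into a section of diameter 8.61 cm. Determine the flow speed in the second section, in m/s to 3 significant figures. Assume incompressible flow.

The volume flow rate is constant, so v₂ = (A₁/A₂)v₁ = (284/58.2)·1.44 = 7.01 m/s.

v₂ ≈ 7.01 m/s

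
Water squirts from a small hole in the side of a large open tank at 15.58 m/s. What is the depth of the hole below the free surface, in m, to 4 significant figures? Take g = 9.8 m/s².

h ≈ 12.38 m

For a small hole in a large open tank, ½v² = gh, giving h = v²/(2g).
h = 15.58²/(2·9.8) = 242.7/19.60 = 12.38 m.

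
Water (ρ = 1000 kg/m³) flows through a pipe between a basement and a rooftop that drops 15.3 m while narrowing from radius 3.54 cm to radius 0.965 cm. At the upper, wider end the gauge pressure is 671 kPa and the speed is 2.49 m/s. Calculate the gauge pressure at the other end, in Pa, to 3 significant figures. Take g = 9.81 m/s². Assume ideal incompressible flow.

Mass conservation (A₁v₁ = A₂v₂) gives v₂ = 2.49 × 39.4/2.93 = 33.5 m/s.
Applying Bernoulli between the two ends and solving for P₂: P₂ = P₁ + ½ρ(v₁² − v₂²) − ρgΔh.
P₂ = 671000 + ½·1000·(2.49² − 33.5²) − 1000·9.81·(−15.3) = 671000 + (-558000) − (-150000) = 263000 Pa.

263000 Pa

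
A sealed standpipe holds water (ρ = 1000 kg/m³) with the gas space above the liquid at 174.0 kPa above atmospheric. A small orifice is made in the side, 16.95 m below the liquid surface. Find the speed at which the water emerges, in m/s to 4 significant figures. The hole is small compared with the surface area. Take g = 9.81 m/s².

v ≈ 26.09 m/s

Take point 1 at the surface (v₁ ≈ 0) and point 2 at the hole (at atmospheric pressure). Bernoulli: P₁ + ρg h = P_atm + ½ρv₂².
With P₁ − P_atm = 174000 Pa, v₂ = √(2gh + 2ΔP/ρ) = √(2·9.81·16.95 + 2·174000/1000) = 26.09 m/s.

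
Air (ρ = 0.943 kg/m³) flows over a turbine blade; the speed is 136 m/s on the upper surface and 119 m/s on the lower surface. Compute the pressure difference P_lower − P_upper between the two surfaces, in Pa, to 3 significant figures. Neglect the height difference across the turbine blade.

ΔP ≈ 2040 Pa

The pressure is lower where the speed is higher: ΔP = ½ρ(v_up² − v_low²).
ΔP = ½·0.943·(136² − 119²) = 2040 Pa.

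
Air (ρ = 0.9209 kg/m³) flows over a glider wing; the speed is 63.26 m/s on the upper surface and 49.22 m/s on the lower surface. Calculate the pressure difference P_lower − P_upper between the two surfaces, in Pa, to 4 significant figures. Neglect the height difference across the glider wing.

ΔP = 727.2 Pa

The pressure is lower where the speed is higher: ΔP = ½ρ(v_up² − v_low²).
ΔP = ½·0.9209·(63.26² − 49.22²) = 727.2 Pa.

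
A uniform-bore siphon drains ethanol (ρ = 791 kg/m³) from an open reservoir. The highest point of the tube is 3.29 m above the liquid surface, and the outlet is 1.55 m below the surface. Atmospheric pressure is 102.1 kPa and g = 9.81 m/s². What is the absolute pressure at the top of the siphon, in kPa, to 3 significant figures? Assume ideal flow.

P_top ≈ 64.5 kPa

Bernoulli surface→outlet gives ½v² = g·h_out, so v = √(2·9.81·1.55) = 5.51 m/s.
With constant cross-section the crest speed equals v; applying Bernoulli from the surface up to the crest, P_top = P_atm − ½ρv² − ρg·h_top.
P_top = 102100 − ½·791·5.51² − 791·9.81·3.29 = 64500 Pa.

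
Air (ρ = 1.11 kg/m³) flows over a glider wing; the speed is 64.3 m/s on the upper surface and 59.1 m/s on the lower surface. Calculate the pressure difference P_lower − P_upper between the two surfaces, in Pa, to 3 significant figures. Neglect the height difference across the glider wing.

356 Pa

Bernoulli (same height): P_lower − P_upper = ½ρ(v_upper² − v_lower²).
ΔP = ½·1.11·(64.3² − 59.1²) = 356 Pa.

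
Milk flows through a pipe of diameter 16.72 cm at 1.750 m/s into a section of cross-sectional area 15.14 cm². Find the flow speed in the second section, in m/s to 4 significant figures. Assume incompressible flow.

The volume flow rate is constant, so v₂ = (A₁/A₂)v₁ = (219.6/15.14)·1.750 = 25.38 m/s.

v₂ ≈ 25.38 m/s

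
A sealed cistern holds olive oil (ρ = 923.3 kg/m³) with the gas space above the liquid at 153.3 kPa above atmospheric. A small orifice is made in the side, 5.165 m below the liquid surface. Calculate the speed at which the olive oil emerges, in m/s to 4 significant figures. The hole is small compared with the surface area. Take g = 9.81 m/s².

Take point 1 at the surface (v₁ ≈ 0) and point 2 at the hole (at atmospheric pressure). Bernoulli: P₁ + ρg h = P_atm + ½ρv₂².
With P₁ − P_atm = 153300 Pa, v₂ = √(2gh + 2ΔP/ρ) = √(2·9.81·5.165 + 2·153300/923.3) = 20.82 m/s.

v ≈ 20.82 m/s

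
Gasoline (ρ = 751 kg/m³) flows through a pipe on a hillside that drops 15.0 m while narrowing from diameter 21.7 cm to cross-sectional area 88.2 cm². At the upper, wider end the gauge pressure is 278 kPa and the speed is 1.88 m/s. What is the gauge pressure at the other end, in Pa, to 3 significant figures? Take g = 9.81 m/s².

P₂ ≈ 367000 Pa

Mass conservation (A₁v₁ = A₂v₂) gives v₂ = 1.88 × 370/88.2 = 7.88 m/s.
Applying Bernoulli between the two ends and solving for P₂: P₂ = P₁ + ½ρ(v₁² − v₂²) − ρgΔh.
P₂ = 278000 + ½·751·(1.88² − 7.88²) − 751·9.81·(−15.0) = 278000 + (-22000) − (-111000) = 367000 Pa.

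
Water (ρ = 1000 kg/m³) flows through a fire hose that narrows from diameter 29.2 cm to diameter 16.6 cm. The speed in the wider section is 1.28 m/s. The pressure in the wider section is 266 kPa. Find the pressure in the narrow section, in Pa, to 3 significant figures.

P₂ = 259000 Pa

By continuity, v₂ = v₁·A₁/A₂ = 1.28·(670/216) = 3.96 m/s.
Bernoulli (h₁ = h₂): P₁ − P₂ = ½ρ(v₂² − v₁²).
P₂ = P₁ − ½ρ(v₂² − v₁²) = 266000 − ½·1000·(3.96² − 1.28²) = 266000 − 7020 = 259000 Pa.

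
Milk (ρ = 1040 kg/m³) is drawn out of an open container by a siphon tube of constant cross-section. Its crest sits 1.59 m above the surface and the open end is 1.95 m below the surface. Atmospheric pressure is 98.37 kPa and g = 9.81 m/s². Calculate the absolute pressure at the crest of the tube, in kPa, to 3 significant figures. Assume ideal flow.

P_top = 62.3 kPa

The outlet speed comes from Torricelli: v = √(2g·1.95) = 6.19 m/s.
With constant cross-section the crest speed equals v; applying Bernoulli from the surface up to the crest, P_top = P_atm − ½ρv² − ρg·h_top.
P_top = 98370 − ½·1040·6.19² − 1040·9.81·1.59 = 62300 Pa.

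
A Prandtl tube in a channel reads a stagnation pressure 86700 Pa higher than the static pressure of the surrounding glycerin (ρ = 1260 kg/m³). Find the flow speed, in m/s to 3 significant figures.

Bernoulli between the free stream and the stagnation point: ½ρv² = P_stag − P_static.
v = √(2ΔP/ρ) = √(2·86700/1260) = 11.7 m/s.

v ≈ 11.7 m/s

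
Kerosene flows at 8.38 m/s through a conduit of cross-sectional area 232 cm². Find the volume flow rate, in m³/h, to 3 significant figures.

Q ≈ 700 m³/h

Q = A·v = 0.0232 m² × 8.38 m/s = 0.194 m³/s.
Converting: 0.194 m³/s × 3600 = 700 m³/h.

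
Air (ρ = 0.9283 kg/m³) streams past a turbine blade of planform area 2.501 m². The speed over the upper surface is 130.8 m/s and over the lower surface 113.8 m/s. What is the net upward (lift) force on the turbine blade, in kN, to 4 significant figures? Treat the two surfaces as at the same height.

With equal heights on the two surfaces, Bernoulli gives P_lower − P_upper = ½ρ(v_upper² − v_lower²).
ΔP = ½·0.9283·(130.8² − 113.8²) = 1930 Pa.
Lift = ΔP · A = 1930 × 2.501 = 4827 N.

4.827 kN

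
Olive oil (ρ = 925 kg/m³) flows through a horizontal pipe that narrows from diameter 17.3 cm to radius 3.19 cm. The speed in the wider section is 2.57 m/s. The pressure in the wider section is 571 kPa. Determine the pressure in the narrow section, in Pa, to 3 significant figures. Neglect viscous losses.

By continuity, v₂ = v₁·A₁/A₂ = 2.57·(235/32.0) = 18.9 m/s.
Along the horizontal streamline, P + ½ρv² is constant.
P₂ = P₁ − ½ρ(v₂² − v₁²) = 571000 − ½·925·(18.9² − 2.57²) = 571000 − 162000 = 409000 Pa.

P₂ ≈ 409000 Pa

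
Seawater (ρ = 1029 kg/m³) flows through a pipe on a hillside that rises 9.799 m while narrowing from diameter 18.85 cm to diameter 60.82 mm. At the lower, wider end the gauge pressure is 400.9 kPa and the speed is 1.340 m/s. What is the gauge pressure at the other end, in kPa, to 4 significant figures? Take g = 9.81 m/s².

217.7 kPa

Mass conservation (A₁v₁ = A₂v₂) gives v₂ = 1.340 × 279.1/29.05 = 12.87 m/s.
Energy conservation along the streamline gives P₂ = P₁ − ½ρ(v₂² − v₁²) − ρg(h₂ − h₁).
P₂ = 400900 + ½·1029·(1.340² − 12.87²) − 1029·9.81·(+9.799) = 400900 + (-84320) − (98920) = 217700 Pa.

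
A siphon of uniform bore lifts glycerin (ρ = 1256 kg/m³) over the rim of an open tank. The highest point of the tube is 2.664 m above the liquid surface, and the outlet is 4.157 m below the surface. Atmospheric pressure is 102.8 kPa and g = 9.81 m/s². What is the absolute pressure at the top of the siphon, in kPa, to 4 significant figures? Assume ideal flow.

Bernoulli surface→outlet gives ½v² = g·h_out, so v = √(2·9.81·4.157) = 9.031 m/s.
The bore is uniform, so the speed at the crest is the same v. Bernoulli surface→crest: P_atm = P_top + ½ρv² + ρg·h_top.
P_top = 102800 − ½·1256·9.031² − 1256·9.81·2.664 = 18760 Pa.

P_top ≈ 18.76 kPa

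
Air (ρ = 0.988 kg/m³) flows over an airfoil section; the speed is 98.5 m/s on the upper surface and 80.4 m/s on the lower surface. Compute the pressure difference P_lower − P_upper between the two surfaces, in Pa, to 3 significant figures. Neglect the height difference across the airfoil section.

With negligible Δh, P + ½ρv² is constant, so P_low − P_up = ½ρ(v_up² − v_low²).
ΔP = ½·0.988·(98.5² − 80.4²) = 1600 Pa.

ΔP ≈ 1600 Pa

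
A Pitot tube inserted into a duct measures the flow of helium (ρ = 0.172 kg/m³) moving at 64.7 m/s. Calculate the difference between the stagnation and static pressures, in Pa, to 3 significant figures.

ΔP ≈ 360 Pa

The dynamic pressure equals the rise in static pressure at the stagnation point: ΔP = ½ρv².
ΔP = ½·0.172·64.7² = 360 Pa.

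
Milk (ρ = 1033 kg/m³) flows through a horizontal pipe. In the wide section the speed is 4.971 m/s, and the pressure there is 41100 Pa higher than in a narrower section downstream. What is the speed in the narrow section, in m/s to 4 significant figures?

10.21 m/s

With h₁ = h₂, rearranging Bernoulli gives v₂ = √(v₁² + 2ΔP/ρ).
v₂ = √(4.971² + 2·41100/1033) = √(24.71 + 79.57) = 10.21 m/s.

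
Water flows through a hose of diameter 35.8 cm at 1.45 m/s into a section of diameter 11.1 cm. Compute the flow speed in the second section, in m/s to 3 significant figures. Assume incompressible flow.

The volume flow rate is constant, so v₂ = (A₁/A₂)v₁ = (1010/96.8)·1.45 = 15.1 m/s.

15.1 m/s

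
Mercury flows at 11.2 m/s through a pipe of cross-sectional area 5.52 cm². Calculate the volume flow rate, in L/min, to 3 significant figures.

371 L/min

Q = A·v = 0.000552 m² × 11.2 m/s = 0.00618 m³/s.
Converting: 0.00618 m³/s × 60000 = 371 L/min.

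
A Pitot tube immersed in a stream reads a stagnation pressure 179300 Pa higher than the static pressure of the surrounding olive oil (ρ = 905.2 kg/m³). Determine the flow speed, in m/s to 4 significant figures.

The dynamic pressure equals the rise in static pressure at the stagnation point: ΔP = ½ρv².
v = √(2ΔP/ρ) = √(2·179300/905.2) = 19.90 m/s.

19.90 m/s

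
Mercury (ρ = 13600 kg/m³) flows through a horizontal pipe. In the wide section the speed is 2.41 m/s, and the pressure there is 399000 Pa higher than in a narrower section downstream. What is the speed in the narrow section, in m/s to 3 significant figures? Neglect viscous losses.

8.03 m/s

Horizontal Bernoulli: P₁ + ½ρv₁² = P₂ + ½ρv₂², so v₂² = v₁² + 2(P₁ − P₂)/ρ.
v₂ = √(2.41² + 2·399000/13600) = √(5.81 + 58.7) = 8.03 m/s.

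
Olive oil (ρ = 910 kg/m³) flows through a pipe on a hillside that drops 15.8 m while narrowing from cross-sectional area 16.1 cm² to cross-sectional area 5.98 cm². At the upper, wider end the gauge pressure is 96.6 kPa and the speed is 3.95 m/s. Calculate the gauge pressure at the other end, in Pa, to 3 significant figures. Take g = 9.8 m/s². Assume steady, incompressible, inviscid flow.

Mass conservation (A₁v₁ = A₂v₂) gives v₂ = 3.95 × 16.1/5.98 = 10.6 m/s.
Applying Bernoulli between the two ends and solving for P₂: P₂ = P₁ + ½ρ(v₁² − v₂²) − ρgΔh.
P₂ = 96600 + ½·910·(3.95² − 10.6²) − 910·9.8·(−15.8) = 96600 + (-44400) − (-141000) = 193000 Pa.

P₂ ≈ 193000 Pa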